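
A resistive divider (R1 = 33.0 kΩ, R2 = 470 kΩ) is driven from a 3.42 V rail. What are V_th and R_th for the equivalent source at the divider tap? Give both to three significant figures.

V_th is the open-circuit tap voltage: 3.42 × 470/(33.0 + 470) = 3.20 V.
With the supply zeroed, R1 and R2 appear in parallel from the tap: R_th = R1‖R2 = (33.0 × 470)/503.0 = 30.8 kΩ.

V_th = 3.20 V, R_th = 30.8 kΩ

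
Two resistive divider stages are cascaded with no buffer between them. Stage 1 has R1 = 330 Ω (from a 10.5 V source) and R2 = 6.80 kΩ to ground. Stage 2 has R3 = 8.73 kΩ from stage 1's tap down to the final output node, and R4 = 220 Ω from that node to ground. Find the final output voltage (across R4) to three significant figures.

Stage 2 presents R3+R4 = 8950 Ω as a load on stage 1's tap.
Stage 1's lower leg becomes R2‖(R3+R4) = 3864 Ω, so V_mid = 10.5 × 3864/4194 = 9.674 V.
Stage 2 is itself unloaded: V_out = V_mid × R4/(R3+R4) = 9.674 × 220/8950 = 0.238 V.

V_out ≈ 0.238 V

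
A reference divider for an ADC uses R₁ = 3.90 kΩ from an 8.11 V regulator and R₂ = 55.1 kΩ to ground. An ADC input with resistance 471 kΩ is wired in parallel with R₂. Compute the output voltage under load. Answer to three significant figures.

The load sits in parallel with R₂: R₂‖R_L = (55.1 × 471) / (55.1 + 471) = 49.33 kΩ.
V_out = 8.11 × 49.33 / (3.90 + 49.33) = 8.11 × 49.33/53.23 = 7.52 V.

V_out ≈ 7.52 V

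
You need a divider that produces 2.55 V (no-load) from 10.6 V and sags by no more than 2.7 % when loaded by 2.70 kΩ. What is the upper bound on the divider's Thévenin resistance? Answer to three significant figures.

R_th ≤ 74.9 Ω

Loading drop = R_th/(R_th + R_L) ≤ 0.0270, so R_th ≤ R_L · ε/(1−ε) = 2.70 kΩ × 0.0270/0.9730 = 74.9 Ω.
(Any R1, R2 with R2/(R1+R2) = 0.241 and R1‖R2 ≤ 74.9 Ω will meet the spec.)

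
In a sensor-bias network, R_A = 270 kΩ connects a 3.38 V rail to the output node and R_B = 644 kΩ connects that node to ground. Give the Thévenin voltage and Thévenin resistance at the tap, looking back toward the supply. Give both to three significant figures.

V_th is the open-circuit tap voltage: 3.38 × 644/(270 + 644) = 2.38 V.
With the supply zeroed, R_A and R_B appear in parallel from the tap: R_th = R_A‖R_B = (270 × 644)/914.0 = 190 kΩ.

V_th = 2.38 V, R_th = 190 kΩ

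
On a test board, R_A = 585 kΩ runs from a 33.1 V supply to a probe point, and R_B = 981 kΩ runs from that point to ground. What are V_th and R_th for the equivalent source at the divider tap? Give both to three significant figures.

V_th is the open-circuit tap voltage: 33.1 × 981/(585 + 981) = 20.7 V.
With the supply zeroed, R_A and R_B appear in parallel from the tap: R_th = R_A‖R_B = (585 × 981)/1566 = 366 kΩ.

V_th = 20.7 V, R_th = 366 kΩ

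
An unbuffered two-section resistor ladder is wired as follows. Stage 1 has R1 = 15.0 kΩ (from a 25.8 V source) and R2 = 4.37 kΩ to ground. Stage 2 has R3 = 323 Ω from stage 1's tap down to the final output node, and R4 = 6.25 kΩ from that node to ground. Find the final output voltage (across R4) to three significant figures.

Stage 2 presents R3+R4 = 6573 Ω as a load on stage 1's tap.
Stage 1's lower leg becomes R2‖(R3+R4) = 2625 Ω, so V_mid = 25.8 × 2625/17620 = 3.842 V.
Stage 2 is itself unloaded: V_out = V_mid × R4/(R3+R4) = 3.842 × 6250/6573 = 3.65 V.

V_out ≈ 3.65 V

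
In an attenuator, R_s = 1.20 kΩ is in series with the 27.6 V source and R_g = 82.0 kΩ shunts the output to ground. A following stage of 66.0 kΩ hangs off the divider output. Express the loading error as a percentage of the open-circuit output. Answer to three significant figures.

The divider's output (Thévenin) resistance is R_s‖R_g = 1.183 kΩ.
Fractional drop under load = R_th/(R_th + R_L) = 1.183 / (1.183 + 66.0) = 0.01760.
So the output falls by 1.76 %.

1.76 %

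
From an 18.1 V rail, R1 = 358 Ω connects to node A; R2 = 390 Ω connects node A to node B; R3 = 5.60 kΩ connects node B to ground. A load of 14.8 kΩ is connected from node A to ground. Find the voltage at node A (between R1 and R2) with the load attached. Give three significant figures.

Below node A the series string R2+R3 = 5990 Ω sits in parallel with the 14800 Ω load: 4264 Ω.
V_A = 18.1 × 4264/(358 + 4264) = 16.7 V.

V ≈ 16.7 V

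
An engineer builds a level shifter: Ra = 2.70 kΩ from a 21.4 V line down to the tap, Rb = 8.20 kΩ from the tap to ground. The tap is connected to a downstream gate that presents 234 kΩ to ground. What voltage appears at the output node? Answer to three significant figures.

The load sits in parallel with Rb: Rb‖R_L = (8.20 × 234) / (8.20 + 234) = 7.922 kΩ.
V_out = 21.4 × 7.922 / (2.70 + 7.922) = 21.4 × 7.922/10.62 = 16.0 V.

V_out ≈ 16.0 V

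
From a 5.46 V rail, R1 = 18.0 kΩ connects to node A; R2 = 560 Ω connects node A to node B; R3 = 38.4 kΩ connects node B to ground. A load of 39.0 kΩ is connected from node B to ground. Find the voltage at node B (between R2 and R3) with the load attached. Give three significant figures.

At node B, R3 is in parallel with the load: R3‖R_L = 19350 Ω.
Below node A the resistance is R2 + (R3‖R_L) = 19910 Ω, so V_A = 5.46 × 19910/37910 = 2.867 V.
Then V_B = V_A × (R3‖R_L)/(R2 + R3‖R_L) = 2.867 × 19350/19910 = 2.79 V.

V ≈ 2.79 V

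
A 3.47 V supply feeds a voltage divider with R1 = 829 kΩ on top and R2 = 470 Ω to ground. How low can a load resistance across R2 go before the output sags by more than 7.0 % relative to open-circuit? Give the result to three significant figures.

R_L(min) ≈ 6.24 kΩ

Output resistance R_th = R1‖R2 = (829000 × 470)/829500 = 469.7 Ω.
The fractional drop is R_th/(R_th + R_L); requiring this ≤ 0.0700 gives R_L ≥ R_th(1/0.0700 − 1) = 469.7 × 13.29 = 6.24 kΩ.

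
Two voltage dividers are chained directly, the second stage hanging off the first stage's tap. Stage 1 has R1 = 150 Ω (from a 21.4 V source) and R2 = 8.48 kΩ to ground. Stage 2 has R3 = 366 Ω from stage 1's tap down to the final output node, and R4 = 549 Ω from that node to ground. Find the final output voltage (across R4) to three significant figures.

Stage 2 presents R3+R4 = 915.0 Ω as a load on stage 1's tap.
Stage 1's lower leg becomes R2‖(R3+R4) = 825.9 Ω, so V_mid = 21.4 × 825.9/975.9 = 18.11 V.
Stage 2 is itself unloaded: V_out = V_mid × R4/(R3+R4) = 18.11 × 549/915.0 = 10.9 V.

V_out ≈ 10.9 V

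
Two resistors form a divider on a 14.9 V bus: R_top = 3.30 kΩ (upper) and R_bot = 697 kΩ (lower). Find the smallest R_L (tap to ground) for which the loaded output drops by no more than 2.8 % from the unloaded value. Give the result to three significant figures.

R_L(min) ≈ 114 kΩ

Output resistance R_th = R_top‖R_bot = (3.30 × 697)/700.3 = 3.284 kΩ.
The fractional drop is R_th/(R_th + R_L); requiring this ≤ 0.0280 gives R_L ≥ R_th(1/0.0280 − 1) = 3.284 × 34.71 = 114 kΩ.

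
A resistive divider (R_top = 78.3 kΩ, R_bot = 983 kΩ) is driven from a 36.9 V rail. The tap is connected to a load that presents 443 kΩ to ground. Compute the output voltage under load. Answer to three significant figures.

V_out ≈ 29.4 V

The load sits in parallel with R_bot: R_bot‖R_L = (983 × 443) / (983 + 443) = 305.4 kΩ.
V_out = 36.9 × 305.4 / (78.3 + 305.4) = 36.9 × 305.4/383.7 = 29.4 V.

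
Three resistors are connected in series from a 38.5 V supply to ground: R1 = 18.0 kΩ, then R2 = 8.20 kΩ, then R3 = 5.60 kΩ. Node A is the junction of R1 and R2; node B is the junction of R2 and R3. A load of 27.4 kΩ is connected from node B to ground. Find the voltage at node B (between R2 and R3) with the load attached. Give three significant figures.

V ≈ 5.80 V

At node B, R3 is in parallel with the load: R3‖R_L = 4.650 kΩ.
Below node A the resistance is R2 + (R3‖R_L) = 12.85 kΩ, so V_A = 38.5 × 12.85/30.85 = 16.04 V.
Then V_B = V_A × (R3‖R_L)/(R2 + R3‖R_L) = 16.04 × 4.650/12.85 = 5.80 V.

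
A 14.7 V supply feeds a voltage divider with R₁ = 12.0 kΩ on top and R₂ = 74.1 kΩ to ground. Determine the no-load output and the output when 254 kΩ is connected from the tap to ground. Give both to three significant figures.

Open-circuit: V = 14.7 × 74.1/(12.0 + 74.1) = 12.7 V.
With the load, R₂ becomes R₂‖R_L = 57.36 kΩ, so V = 14.7 × 57.36/69.36 = 12.2 V.

Unloaded: 12.7 V; loaded: 12.2 V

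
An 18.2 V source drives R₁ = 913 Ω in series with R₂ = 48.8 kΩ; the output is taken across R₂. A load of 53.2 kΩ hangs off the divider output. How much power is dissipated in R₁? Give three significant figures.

P ≈ 0.435 mW

Total resistance from the source is R₁ + (R₂‖R_L) = 26370 Ω, so I = 18.2/26370 Ω = 0.6903 mA.
P = I²·R₁ = (0.6903 mA)² × 913 Ω = 0.435 mW.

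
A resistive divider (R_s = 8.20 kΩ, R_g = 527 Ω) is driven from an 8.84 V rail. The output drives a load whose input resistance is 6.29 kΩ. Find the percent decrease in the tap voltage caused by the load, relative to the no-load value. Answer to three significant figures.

7.30 %

The divider's output (Thévenin) resistance is R_s‖R_g = 495.2 Ω.
Fractional drop under load = R_th/(R_th + R_L) = 495.2 / (495.2 + 6290) = 0.07298.
So the output falls by 7.30 %.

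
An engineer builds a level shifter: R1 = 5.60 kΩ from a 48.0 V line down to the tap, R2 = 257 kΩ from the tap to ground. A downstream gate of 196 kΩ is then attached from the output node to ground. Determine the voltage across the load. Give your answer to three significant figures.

The load sits in parallel with R2: R2‖R_L = (257 × 196) / (257 + 196) = 111.2 kΩ.
V_out = 48.0 × 111.2 / (5.60 + 111.2) = 48.0 × 111.2/116.8 = 45.7 V.
(Unloaded it would have been 47.0 V.)

V_out ≈ 45.7 V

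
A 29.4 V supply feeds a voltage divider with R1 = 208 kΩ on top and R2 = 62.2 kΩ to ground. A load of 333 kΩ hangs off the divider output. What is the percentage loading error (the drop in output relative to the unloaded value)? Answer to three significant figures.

12.6 %

The divider's output (Thévenin) resistance is R1‖R2 = 47.88 kΩ.
Fractional drop under load = R_th/(R_th + R_L) = 47.88 / (47.88 + 333) = 0.1257.
So the output falls by 12.6 %.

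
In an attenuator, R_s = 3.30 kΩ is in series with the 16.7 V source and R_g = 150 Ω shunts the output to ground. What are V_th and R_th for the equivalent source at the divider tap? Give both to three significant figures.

V_th is the open-circuit tap voltage: 16.7 × 150/(3300 + 150) = 0.726 V.
With the supply zeroed, R_s and R_g appear in parallel from the tap: R_th = R_s‖R_g = (3300 × 150)/3450 = 143 Ω.

V_th = 0.726 V, R_th = 143 Ω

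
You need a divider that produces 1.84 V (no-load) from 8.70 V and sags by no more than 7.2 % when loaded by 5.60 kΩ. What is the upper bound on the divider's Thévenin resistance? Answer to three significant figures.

Loading drop = R_th/(R_th + R_L) ≤ 0.0720, so R_th ≤ R_L · ε/(1−ε) = 5.60 kΩ × 0.0720/0.9280 = 434 Ω.

R_th ≤ 434 Ω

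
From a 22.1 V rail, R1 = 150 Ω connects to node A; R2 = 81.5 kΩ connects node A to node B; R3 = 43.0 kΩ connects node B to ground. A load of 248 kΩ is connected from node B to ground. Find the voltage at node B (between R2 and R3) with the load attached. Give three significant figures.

V ≈ 6.85 V

At node B, R3 is in parallel with the load: R3‖R_L = 36650 Ω.
Below node A the resistance is R2 + (R3‖R_L) = 118100 Ω, so V_A = 22.1 × 118100/118300 = 22.07 V.
Then V_B = V_A × (R3‖R_L)/(R2 + R3‖R_L) = 22.07 × 36650/118100 = 6.85 V.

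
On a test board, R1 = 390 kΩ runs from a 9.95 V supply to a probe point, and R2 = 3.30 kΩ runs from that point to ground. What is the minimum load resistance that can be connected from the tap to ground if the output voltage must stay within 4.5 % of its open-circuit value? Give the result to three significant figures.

Output resistance R_th = R1‖R2 = (390 × 3.30)/393.3 = 3.272 kΩ.
The fractional drop is R_th/(R_th + R_L); requiring this ≤ 0.0450 gives R_L ≥ R_th(1/0.0450 − 1) = 3.272 × 21.22 = 69.4 kΩ.

R_L(min) ≈ 69.4 kΩ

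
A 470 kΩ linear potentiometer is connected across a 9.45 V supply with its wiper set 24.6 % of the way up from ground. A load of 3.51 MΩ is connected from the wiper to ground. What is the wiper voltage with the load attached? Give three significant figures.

V ≈ 2.27 V

The wiper splits the pot into (1−α)R = 354.4 kΩ above and αR = 115.6 kΩ below.
Lower section ‖ load = 111.9 kΩ.
V_wiper = 9.45 × 111.9/(354.4 + 111.9) = 2.27 V.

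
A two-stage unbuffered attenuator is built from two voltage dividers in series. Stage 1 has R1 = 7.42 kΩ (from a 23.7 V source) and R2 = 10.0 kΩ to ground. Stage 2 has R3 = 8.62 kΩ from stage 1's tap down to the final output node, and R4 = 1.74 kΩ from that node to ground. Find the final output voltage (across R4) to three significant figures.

Stage 2 presents R3+R4 = 10.36 kΩ as a load on stage 1's tap.
Stage 1's lower leg becomes R2‖(R3+R4) = 5.088 kΩ, so V_mid = 23.7 × 5.088/12.51 = 9.641 V.
Stage 2 is itself unloaded: V_out = V_mid × R4/(R3+R4) = 9.641 × 1.74/10.36 = 1.62 V.

V_out ≈ 1.62 V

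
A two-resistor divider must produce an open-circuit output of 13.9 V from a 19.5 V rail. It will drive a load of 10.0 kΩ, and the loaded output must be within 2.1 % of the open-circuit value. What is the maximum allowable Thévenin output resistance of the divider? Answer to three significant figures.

Loading drop = R_th/(R_th + R_L) ≤ 0.0210, so R_th ≤ R_L · ε/(1−ε) = 10.0 kΩ × 0.0210/0.9790 = 215 Ω.

R_th ≤ 215 Ω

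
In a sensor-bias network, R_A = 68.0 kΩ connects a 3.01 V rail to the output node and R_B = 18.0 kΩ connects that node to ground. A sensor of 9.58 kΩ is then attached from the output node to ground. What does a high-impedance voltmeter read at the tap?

V_out ≈ 0.253 V

The load sits in parallel with R_B: R_B‖R_L = (18.0 × 9.58) / (18.0 + 9.58) = 6.252 kΩ.
V_out = 3.01 × 6.252 / (68.0 + 6.252) = 3.01 × 6.252/74.25 = 0.253 V.
(Unloaded it would have been 0.630 V.)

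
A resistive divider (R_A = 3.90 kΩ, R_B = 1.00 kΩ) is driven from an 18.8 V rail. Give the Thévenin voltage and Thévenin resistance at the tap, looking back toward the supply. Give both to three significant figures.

V_th is the open-circuit tap voltage: 18.8 × 1.00/(3.90 + 1.00) = 3.84 V.
With the supply zeroed, R_A and R_B appear in parallel from the tap: R_th = R_A‖R_B = (3.90 × 1.00)/4.900 = 796 Ω.

V_th = 3.84 V, R_th = 796 Ω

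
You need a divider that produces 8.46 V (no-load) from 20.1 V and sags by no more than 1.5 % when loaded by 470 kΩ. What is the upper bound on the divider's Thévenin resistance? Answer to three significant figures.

R_th ≤ 7.16 kΩ

Loading drop = R_th/(R_th + R_L) ≤ 0.0150, so R_th ≤ R_L · ε/(1−ε) = 470 kΩ × 0.0150/0.9850 = 7.16 kΩ.
(Any R1, R2 with R2/(R1+R2) = 0.421 and R1‖R2 ≤ 7.16 kΩ will meet the spec.)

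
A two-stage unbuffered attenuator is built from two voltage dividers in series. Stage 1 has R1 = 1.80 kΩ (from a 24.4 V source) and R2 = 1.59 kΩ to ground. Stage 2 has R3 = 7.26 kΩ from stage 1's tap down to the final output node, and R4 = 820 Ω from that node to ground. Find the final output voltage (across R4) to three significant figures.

Stage 2 presents R3+R4 = 8080 Ω as a load on stage 1's tap.
Stage 1's lower leg becomes R2‖(R3+R4) = 1329 Ω, so V_mid = 24.4 × 1329/3129 = 10.36 V.
Stage 2 is itself unloaded: V_out = V_mid × R4/(R3+R4) = 10.36 × 820/8080 = 1.05 V.

V_out ≈ 1.05 V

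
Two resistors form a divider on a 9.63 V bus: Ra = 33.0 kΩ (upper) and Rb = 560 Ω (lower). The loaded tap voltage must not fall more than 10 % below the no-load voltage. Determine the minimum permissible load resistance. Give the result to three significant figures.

R_L(min) ≈ 4.96 kΩ

Output resistance R_th = Ra‖Rb = (33000 × 560)/33560 = 550.7 Ω.
The fractional drop is R_th/(R_th + R_L); requiring this ≤ 0.100 gives R_L ≥ R_th(1/0.100 − 1) = 550.7 × 9.000 = 4.96 kΩ.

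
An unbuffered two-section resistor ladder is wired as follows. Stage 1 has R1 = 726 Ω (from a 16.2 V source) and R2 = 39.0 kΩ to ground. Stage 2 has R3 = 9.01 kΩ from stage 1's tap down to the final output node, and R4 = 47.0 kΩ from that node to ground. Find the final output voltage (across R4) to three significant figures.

V_out ≈ 13.2 V

Stage 2 presents R3+R4 = 56010 Ω as a load on stage 1's tap.
Stage 1's lower leg becomes R2‖(R3+R4) = 22990 Ω, so V_mid = 16.2 × 22990/23720 = 15.70 V.
Stage 2 is itself unloaded: V_out = V_mid × R4/(R3+R4) = 15.70 × 47000/56010 = 13.2 V.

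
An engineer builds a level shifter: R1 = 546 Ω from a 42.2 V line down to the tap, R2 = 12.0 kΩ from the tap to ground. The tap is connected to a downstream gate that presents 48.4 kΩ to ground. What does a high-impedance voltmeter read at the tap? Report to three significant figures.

V_out ≈ 39.9 V

The load sits in parallel with R2: R2‖R_L = (12000 × 48400) / (12000 + 48400) = 9616 Ω.
V_out = 42.2 × 9616 / (546 + 9616) = 42.2 × 9616/10160 = 39.9 V.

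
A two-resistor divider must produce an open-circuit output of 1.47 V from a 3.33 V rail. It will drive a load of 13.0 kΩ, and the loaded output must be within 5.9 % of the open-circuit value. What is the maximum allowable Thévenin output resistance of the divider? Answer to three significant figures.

Loading drop = R_th/(R_th + R_L) ≤ 0.0590, so R_th ≤ R_L · ε/(1−ε) = 13.0 kΩ × 0.0590/0.9410 = 815 Ω.

R_th ≤ 815 Ω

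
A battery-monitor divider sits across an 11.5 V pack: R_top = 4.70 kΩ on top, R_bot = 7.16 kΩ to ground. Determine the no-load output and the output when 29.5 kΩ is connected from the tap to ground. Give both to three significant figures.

Open-circuit: V = 11.5 × 7.16/(4.70 + 7.16) = 6.94 V.
With the load, R_bot becomes R_bot‖R_L = 5.762 kΩ, so V = 11.5 × 5.762/10.46 = 6.33 V.

Unloaded: 6.94 V; loaded: 6.33 V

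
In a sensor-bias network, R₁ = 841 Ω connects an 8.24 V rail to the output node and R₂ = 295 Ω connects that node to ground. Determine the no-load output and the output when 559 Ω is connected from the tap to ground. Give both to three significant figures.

Unloaded: 2.14 V; loaded: 1.54 V

Open-circuit: V = 8.24 × 295/(841 + 295) = 2.14 V.
With the load, R₂ becomes R₂‖R_L = 193.1 Ω, so V = 8.24 × 193.1/1034 = 1.54 V.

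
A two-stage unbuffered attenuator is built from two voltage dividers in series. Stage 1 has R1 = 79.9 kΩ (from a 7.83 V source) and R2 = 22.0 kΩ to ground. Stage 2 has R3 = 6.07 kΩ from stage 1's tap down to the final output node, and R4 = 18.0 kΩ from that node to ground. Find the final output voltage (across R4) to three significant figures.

Stage 2 presents R3+R4 = 24.07 kΩ as a load on stage 1's tap.
Stage 1's lower leg becomes R2‖(R3+R4) = 11.49 kΩ, so V_mid = 7.83 × 11.49/91.39 = 0.9847 V.
Stage 2 is itself unloaded: V_out = V_mid × R4/(R3+R4) = 0.9847 × 18.0/24.07 = 0.736 V.

V_out ≈ 0.736 V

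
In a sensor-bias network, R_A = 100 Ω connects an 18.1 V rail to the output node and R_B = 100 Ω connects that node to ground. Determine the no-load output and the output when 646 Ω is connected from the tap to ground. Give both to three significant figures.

Open-circuit: V = 18.1 × 100/(100 + 100) = 9.05 V.
With the load, R_B becomes R_B‖R_L = 86.60 Ω, so V = 18.1 × 86.60/186.6 = 8.40 V.

Unloaded: 9.05 V; loaded: 8.40 V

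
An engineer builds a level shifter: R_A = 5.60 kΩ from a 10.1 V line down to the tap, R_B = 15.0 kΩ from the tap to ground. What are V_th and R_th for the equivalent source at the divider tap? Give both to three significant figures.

V_th = 7.35 V, R_th = 4.08 kΩ

V_th is the open-circuit tap voltage: 10.1 × 15.0/(5.60 + 15.0) = 7.35 V.
With the supply zeroed, R_A and R_B appear in parallel from the tap: R_th = R_A‖R_B = (5.60 × 15.0)/20.60 = 4.08 kΩ.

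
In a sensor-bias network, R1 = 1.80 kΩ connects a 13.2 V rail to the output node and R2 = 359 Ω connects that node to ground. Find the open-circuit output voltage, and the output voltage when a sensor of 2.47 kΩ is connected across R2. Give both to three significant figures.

Open-circuit: V = 13.2 × 359/(1800 + 359) = 2.19 V.
With the load, R2 becomes R2‖R_L = 313.4 Ω, so V = 13.2 × 313.4/2113 = 1.96 V.

Unloaded: 2.19 V; loaded: 1.96 V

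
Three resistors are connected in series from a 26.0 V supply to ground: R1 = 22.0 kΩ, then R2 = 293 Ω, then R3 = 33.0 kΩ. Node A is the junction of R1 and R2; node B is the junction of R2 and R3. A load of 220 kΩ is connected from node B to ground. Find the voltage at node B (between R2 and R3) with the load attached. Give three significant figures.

V ≈ 14.6 V

At node B, R3 is in parallel with the load: R3‖R_L = 28700 Ω.
Below node A the resistance is R2 + (R3‖R_L) = 28990 Ω, so V_A = 26.0 × 28990/50990 = 14.78 V.
Then V_B = V_A × (R3‖R_L)/(R2 + R3‖R_L) = 14.78 × 28700/28990 = 14.6 V.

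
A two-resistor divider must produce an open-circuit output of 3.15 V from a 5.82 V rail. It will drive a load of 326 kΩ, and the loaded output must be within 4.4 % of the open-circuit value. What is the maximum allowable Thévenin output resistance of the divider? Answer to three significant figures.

Loading drop = R_th/(R_th + R_L) ≤ 0.0440, so R_th ≤ R_L · ε/(1−ε) = 326 kΩ × 0.0440/0.9560 = 15.0 kΩ.
(Any R1, R2 with R2/(R1+R2) = 0.541 and R1‖R2 ≤ 15.0 kΩ will meet the spec.)

R_th ≤ 15.0 kΩ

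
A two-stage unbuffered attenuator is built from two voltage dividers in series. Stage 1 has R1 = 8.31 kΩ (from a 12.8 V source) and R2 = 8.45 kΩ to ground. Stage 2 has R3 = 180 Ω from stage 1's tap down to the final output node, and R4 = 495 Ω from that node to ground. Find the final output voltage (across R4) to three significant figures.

V_out ≈ 0.657 V

Stage 2 presents R3+R4 = 675.0 Ω as a load on stage 1's tap.
Stage 1's lower leg becomes R2‖(R3+R4) = 625.1 Ω, so V_mid = 12.8 × 625.1/8935 = 0.8954 V.
Stage 2 is itself unloaded: V_out = V_mid × R4/(R3+R4) = 0.8954 × 495/675.0 = 0.657 V.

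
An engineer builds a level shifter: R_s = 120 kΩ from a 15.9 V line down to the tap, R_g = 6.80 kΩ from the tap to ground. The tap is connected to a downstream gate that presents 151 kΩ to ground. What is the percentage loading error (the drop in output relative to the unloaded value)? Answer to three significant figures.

4.09 %

The divider's output (Thévenin) resistance is R_s‖R_g = 6.435 kΩ.
Fractional drop under load = R_th/(R_th + R_L) = 6.435 / (6.435 + 151) = 0.04088.
So the output falls by 4.09 %.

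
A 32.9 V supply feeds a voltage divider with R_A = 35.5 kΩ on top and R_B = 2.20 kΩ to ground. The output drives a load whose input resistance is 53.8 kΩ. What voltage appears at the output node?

The load sits in parallel with R_B: R_B‖R_L = (2.20 × 53.8) / (2.20 + 53.8) = 2.114 kΩ.
V_out = 32.9 × 2.114 / (35.5 + 2.114) = 32.9 × 2.114/37.61 = 1.85 V.

V_out ≈ 1.85 V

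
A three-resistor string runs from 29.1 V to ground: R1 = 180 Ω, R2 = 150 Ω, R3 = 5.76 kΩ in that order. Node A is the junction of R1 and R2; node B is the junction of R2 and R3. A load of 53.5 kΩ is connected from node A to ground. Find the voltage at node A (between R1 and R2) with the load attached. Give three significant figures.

Below node A the series string R2+R3 = 5910 Ω sits in parallel with the 53500 Ω load: 5322 Ω.
V_A = 29.1 × 5322/(180 + 5322) = 28.1 V.

V ≈ 28.1 V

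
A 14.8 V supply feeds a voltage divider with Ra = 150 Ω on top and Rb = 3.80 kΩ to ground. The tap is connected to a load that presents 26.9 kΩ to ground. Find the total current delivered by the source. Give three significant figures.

Rb‖R_L = 3330 Ω, so the source sees Ra + Rb‖R_L = 3480 Ω.
I = 14.8 V / 3480 Ω = 4.25 mA.

I ≈ 4.25 mA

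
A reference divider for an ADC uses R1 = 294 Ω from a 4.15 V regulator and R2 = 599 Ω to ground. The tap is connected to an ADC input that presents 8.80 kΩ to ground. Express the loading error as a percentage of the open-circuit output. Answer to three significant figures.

2.19 %

The divider's output (Thévenin) resistance is R1‖R2 = 197.2 Ω.
Fractional drop under load = R_th/(R_th + R_L) = 197.2 / (197.2 + 8800) = 0.02192.
So the output falls by 2.19 %.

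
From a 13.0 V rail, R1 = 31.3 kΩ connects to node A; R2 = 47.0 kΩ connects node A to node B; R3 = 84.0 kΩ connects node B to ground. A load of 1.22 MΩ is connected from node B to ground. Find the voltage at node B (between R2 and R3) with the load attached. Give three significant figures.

V ≈ 6.51 V

At node B, R3 is in parallel with the load: R3‖R_L = 78.59 kΩ.
Below node A the resistance is R2 + (R3‖R_L) = 125.6 kΩ, so V_A = 13.0 × 125.6/156.9 = 10.41 V.
Then V_B = V_A × (R3‖R_L)/(R2 + R3‖R_L) = 10.41 × 78.59/125.6 = 6.51 V.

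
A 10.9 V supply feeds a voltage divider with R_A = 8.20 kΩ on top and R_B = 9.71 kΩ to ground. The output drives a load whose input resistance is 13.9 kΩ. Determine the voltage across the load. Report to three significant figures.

The load sits in parallel with R_B: R_B‖R_L = (9.71 × 13.9) / (9.71 + 13.9) = 5.717 kΩ.
V_out = 10.9 × 5.717 / (8.20 + 5.717) = 10.9 × 5.717/13.92 = 4.48 V.

V_out ≈ 4.48 V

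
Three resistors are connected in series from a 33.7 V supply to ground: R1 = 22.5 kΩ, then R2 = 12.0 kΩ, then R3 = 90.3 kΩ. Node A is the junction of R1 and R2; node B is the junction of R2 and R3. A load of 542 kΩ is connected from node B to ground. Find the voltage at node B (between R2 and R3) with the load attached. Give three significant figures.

V ≈ 23.3 V

At node B, R3 is in parallel with the load: R3‖R_L = 77.40 kΩ.
Below node A the resistance is R2 + (R3‖R_L) = 89.40 kΩ, so V_A = 33.7 × 89.40/111.9 = 26.92 V.
Then V_B = V_A × (R3‖R_L)/(R2 + R3‖R_L) = 26.92 × 77.40/89.40 = 23.3 V.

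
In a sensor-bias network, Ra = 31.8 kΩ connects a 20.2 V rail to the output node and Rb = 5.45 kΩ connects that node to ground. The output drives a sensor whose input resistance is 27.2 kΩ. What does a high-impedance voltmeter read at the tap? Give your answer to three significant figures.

The load sits in parallel with Rb: Rb‖R_L = (5.45 × 27.2) / (5.45 + 27.2) = 4.540 kΩ.
V_out = 20.2 × 4.540 / (31.8 + 4.540) = 20.2 × 4.540/36.34 = 2.52 V.

V_out ≈ 2.52 V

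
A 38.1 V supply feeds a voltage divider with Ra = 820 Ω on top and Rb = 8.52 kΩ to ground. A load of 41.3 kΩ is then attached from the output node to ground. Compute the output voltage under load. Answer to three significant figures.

V_out ≈ 34.1 V

The load sits in parallel with Rb: Rb‖R_L = (8520 × 41300) / (8520 + 41300) = 7063 Ω.
V_out = 38.1 × 7063 / (820 + 7063) = 38.1 × 7063/7883 = 34.1 V.
(Unloaded it would have been 34.8 V.)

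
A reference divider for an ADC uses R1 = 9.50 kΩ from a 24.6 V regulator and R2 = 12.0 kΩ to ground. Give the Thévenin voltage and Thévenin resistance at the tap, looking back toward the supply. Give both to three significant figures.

V_th is the open-circuit tap voltage: 24.6 × 12.0/(9.50 + 12.0) = 13.7 V.
With the supply zeroed, R1 and R2 appear in parallel from the tap: R_th = R1‖R2 = (9.50 × 12.0)/21.50 = 5.30 kΩ.

V_th = 13.7 V, R_th = 5.30 kΩ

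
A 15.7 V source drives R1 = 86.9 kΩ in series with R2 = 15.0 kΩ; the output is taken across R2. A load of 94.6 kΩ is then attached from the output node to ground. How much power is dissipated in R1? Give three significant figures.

Total resistance from the source is R1 + (R2‖R_L) = 99.85 kΩ, so I = 15.7/99.85 kΩ = 0.1572 mA.
P = I²·R1 = (0.1572 mA)² × 86.9 kΩ = 2.15 mW.

P ≈ 2.15 mW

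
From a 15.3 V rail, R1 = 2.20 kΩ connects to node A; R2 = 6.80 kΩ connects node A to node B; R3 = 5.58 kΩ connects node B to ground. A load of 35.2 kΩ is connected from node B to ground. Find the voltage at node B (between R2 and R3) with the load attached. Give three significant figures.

V ≈ 5.33 V

At node B, R3 is in parallel with the load: R3‖R_L = 4.816 kΩ.
Below node A the resistance is R2 + (R3‖R_L) = 11.62 kΩ, so V_A = 15.3 × 11.62/13.82 = 12.86 V.
Then V_B = V_A × (R3‖R_L)/(R2 + R3‖R_L) = 12.86 × 4.816/11.62 = 5.33 V.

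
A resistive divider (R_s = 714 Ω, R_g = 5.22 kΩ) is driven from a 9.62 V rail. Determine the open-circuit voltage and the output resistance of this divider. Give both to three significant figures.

V_th = 8.46 V, R_th = 628 Ω

V_th is the open-circuit tap voltage: 9.62 × 5220/(714 + 5220) = 8.46 V.
With the supply zeroed, R_s and R_g appear in parallel from the tap: R_th = R_s‖R_g = (714 × 5220)/5934 = 628 Ω.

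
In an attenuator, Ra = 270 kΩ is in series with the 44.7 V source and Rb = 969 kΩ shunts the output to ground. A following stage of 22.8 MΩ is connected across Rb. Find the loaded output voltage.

V_out ≈ 34.6 V

The load sits in parallel with Rb: Rb‖R_L = (969 × 22800) / (969 + 22800) = 929.5 kΩ.
V_out = 44.7 × 929.5 / (270 + 929.5) = 44.7 × 929.5/1199 = 34.6 V.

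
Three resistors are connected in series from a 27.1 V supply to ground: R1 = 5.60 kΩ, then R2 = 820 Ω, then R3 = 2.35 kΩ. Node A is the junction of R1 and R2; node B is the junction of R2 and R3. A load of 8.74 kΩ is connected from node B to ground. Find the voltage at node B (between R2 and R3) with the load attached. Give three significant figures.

V ≈ 6.07 V

At node B, R3 is in parallel with the load: R3‖R_L = 1852 Ω.
Below node A the resistance is R2 + (R3‖R_L) = 2672 Ω, so V_A = 27.1 × 2672/8272 = 8.754 V.
Then V_B = V_A × (R3‖R_L)/(R2 + R3‖R_L) = 8.754 × 1852/2672 = 6.07 V.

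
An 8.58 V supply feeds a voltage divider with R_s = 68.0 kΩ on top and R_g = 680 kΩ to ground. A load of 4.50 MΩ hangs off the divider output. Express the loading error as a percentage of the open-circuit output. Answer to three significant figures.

1.36 %

The divider's output (Thévenin) resistance is R_s‖R_g = 61.82 kΩ.
Fractional drop under load = R_th/(R_th + R_L) = 61.82 / (61.82 + 4500) = 0.01355.
So the output falls by 1.36 %.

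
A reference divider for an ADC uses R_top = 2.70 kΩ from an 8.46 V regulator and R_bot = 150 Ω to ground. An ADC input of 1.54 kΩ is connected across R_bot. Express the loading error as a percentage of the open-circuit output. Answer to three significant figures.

8.45 %

Unloaded V = 8.46 × 150/2850 = 0.44526 V.
Loaded: R_bot‖R_L = 136.7 Ω, giving V = 8.46 × 136.7/2837 = 0.40765 V.
Drop = (0.44526 − 0.40765) / 0.44526 = 8.45 %.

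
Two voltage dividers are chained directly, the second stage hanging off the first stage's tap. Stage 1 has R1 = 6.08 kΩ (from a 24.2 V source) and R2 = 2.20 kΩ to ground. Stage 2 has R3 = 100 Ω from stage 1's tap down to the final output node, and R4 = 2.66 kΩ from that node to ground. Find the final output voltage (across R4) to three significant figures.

Stage 2 presents R3+R4 = 2760 Ω as a load on stage 1's tap.
Stage 1's lower leg becomes R2‖(R3+R4) = 1224 Ω, so V_mid = 24.2 × 1224/7304 = 4.056 V.
Stage 2 is itself unloaded: V_out = V_mid × R4/(R3+R4) = 4.056 × 2660/2760 = 3.91 V.

V_out ≈ 3.91 V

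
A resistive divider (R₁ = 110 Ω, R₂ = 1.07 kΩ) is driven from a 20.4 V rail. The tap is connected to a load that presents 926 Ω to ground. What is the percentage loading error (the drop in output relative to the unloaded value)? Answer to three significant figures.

9.72 %

The divider's output (Thévenin) resistance is R₁‖R₂ = 99.75 Ω.
Fractional drop under load = R_th/(R_th + R_L) = 99.75 / (99.75 + 926) = 0.09724.
So the output falls by 9.72 %.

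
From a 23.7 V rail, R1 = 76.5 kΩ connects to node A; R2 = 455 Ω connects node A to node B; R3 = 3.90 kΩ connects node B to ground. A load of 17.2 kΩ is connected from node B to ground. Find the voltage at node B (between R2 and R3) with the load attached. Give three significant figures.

V ≈ 0.940 V

At node B, R3 is in parallel with the load: R3‖R_L = 3179 Ω.
Below node A the resistance is R2 + (R3‖R_L) = 3634 Ω, so V_A = 23.7 × 3634/80130 = 1.075 V.
Then V_B = V_A × (R3‖R_L)/(R2 + R3‖R_L) = 1.075 × 3179/3634 = 0.940 V.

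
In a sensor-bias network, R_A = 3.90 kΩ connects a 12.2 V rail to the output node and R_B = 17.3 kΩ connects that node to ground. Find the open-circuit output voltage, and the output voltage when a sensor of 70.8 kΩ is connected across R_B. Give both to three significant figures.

Unloaded: 9.96 V; loaded: 9.53 V

Open-circuit: V = 12.2 × 17.3/(3.90 + 17.3) = 9.96 V.
With the load, R_B becomes R_B‖R_L = 13.90 kΩ, so V = 12.2 × 13.90/17.80 = 9.53 V.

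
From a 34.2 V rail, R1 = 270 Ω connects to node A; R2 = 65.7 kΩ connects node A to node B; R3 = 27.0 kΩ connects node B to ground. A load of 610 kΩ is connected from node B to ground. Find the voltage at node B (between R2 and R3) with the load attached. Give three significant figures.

At node B, R3 is in parallel with the load: R3‖R_L = 25860 Ω.
Below node A the resistance is R2 + (R3‖R_L) = 91560 Ω, so V_A = 34.2 × 91560/91830 = 34.10 V.
Then V_B = V_A × (R3‖R_L)/(R2 + R3‖R_L) = 34.10 × 25860/91560 = 9.63 V.

V ≈ 9.63 V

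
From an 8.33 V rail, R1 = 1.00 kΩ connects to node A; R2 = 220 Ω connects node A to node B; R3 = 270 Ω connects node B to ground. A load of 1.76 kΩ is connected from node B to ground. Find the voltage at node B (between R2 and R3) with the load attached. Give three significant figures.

At node B, R3 is in parallel with the load: R3‖R_L = 234.1 Ω.
Below node A the resistance is R2 + (R3‖R_L) = 454.1 Ω, so V_A = 8.33 × 454.1/1454 = 2.601 V.
Then V_B = V_A × (R3‖R_L)/(R2 + R3‖R_L) = 2.601 × 234.1/454.1 = 1.34 V.

V ≈ 1.34 V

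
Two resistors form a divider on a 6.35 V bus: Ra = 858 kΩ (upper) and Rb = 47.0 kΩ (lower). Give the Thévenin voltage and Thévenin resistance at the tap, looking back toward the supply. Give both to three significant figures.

V_th is the open-circuit tap voltage: 6.35 × 47.0/(858 + 47.0) = 0.330 V.
With the supply zeroed, Ra and Rb appear in parallel from the tap: R_th = Ra‖Rb = (858 × 47.0)/905.0 = 44.6 kΩ.

V_th = 0.330 V, R_th = 44.6 kΩ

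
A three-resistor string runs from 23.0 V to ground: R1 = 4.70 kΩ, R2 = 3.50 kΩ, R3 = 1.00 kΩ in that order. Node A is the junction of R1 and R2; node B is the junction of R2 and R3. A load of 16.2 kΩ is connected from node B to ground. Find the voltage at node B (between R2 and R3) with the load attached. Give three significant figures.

At node B, R3 is in parallel with the load: R3‖R_L = 0.9419 kΩ.
Below node A the resistance is R2 + (R3‖R_L) = 4.442 kΩ, so V_A = 23.0 × 4.442/9.142 = 11.18 V.
Then V_B = V_A × (R3‖R_L)/(R2 + R3‖R_L) = 11.18 × 0.9419/4.442 = 2.37 V.

V ≈ 2.37 V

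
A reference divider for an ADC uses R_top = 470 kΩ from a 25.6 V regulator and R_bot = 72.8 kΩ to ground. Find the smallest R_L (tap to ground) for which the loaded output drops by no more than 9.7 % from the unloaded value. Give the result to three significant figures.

Output resistance R_th = R_top‖R_bot = (470 × 72.8)/542.8 = 63.04 kΩ.
The fractional drop is R_th/(R_th + R_L); requiring this ≤ 0.0970 gives R_L ≥ R_th(1/0.0970 − 1) = 63.04 × 9.309 = 587 kΩ.

R_L(min) ≈ 587 kΩ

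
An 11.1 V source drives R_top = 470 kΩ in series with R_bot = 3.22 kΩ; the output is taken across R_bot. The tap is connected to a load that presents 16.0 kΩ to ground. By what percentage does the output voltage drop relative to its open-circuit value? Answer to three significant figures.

16.7 %

The divider's output (Thévenin) resistance is R_top‖R_bot = 3.198 kΩ.
Fractional drop under load = R_th/(R_th + R_L) = 3.198 / (3.198 + 16.0) = 0.1666.
So the output falls by 16.7 %.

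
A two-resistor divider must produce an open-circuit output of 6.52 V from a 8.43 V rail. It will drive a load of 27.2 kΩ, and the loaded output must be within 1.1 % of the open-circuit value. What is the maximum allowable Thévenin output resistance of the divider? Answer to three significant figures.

R_th ≤ 303 Ω

Loading drop = R_th/(R_th + R_L) ≤ 0.0110, so R_th ≤ R_L · ε/(1−ε) = 27.2 kΩ × 0.0110/0.9890 = 303 Ω.
(Any R1, R2 with R2/(R1+R2) = 0.773 and R1‖R2 ≤ 303 Ω will meet the spec.)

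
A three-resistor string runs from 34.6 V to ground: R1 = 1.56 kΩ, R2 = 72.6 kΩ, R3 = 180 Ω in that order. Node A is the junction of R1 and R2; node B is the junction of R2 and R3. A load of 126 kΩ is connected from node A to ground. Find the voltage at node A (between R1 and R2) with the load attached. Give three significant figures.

Below node A the series string R2+R3 = 72780 Ω sits in parallel with the 126000 Ω load: 46130 Ω.
V_A = 34.6 × 46130/(1560 + 46130) = 33.5 V.

V ≈ 33.5 V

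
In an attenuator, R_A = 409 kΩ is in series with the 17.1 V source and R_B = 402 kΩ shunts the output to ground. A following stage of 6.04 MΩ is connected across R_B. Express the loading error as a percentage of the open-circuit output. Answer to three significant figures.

The divider's output (Thévenin) resistance is R_A‖R_B = 202.7 kΩ.
Fractional drop under load = R_th/(R_th + R_L) = 202.7 / (202.7 + 6040) = 0.03248.
So the output falls by 3.25 %.

3.25 %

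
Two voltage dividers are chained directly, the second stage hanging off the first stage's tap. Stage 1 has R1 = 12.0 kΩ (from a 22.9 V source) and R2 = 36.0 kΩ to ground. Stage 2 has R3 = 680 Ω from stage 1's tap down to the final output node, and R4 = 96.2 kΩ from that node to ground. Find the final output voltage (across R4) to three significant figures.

V_out ≈ 15.6 V

Stage 2 presents R3+R4 = 96880 Ω as a load on stage 1's tap.
Stage 1's lower leg becomes R2‖(R3+R4) = 26250 Ω, so V_mid = 22.9 × 26250/38250 = 15.72 V.
Stage 2 is itself unloaded: V_out = V_mid × R4/(R3+R4) = 15.72 × 96200/96880 = 15.6 V.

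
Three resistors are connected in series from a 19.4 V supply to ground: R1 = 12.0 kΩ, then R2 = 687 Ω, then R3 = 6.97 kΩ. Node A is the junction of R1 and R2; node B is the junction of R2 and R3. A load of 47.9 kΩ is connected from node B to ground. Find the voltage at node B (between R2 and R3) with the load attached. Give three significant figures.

At node B, R3 is in parallel with the load: R3‖R_L = 6085 Ω.
Below node A the resistance is R2 + (R3‖R_L) = 6772 Ω, so V_A = 19.4 × 6772/18770 = 6.998 V.
Then V_B = V_A × (R3‖R_L)/(R2 + R3‖R_L) = 6.998 × 6085/6772 = 6.29 V.

V ≈ 6.29 V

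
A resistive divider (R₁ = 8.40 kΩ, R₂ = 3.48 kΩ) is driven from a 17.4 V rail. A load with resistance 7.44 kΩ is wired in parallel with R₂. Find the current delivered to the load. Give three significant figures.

I_L ≈ 0.515 mA

R₂‖R_L = 2.371 kΩ; V_out = 17.4 × 2.371/10.77 = 3.830 V.
I_L = V_out / R_L = 3.830 / 7.44 kΩ = 0.515 mA.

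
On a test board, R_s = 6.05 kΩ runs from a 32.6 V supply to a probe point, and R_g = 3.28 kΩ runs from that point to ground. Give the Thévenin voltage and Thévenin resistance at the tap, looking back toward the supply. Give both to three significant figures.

V_th is the open-circuit tap voltage: 32.6 × 3.28/(6.05 + 3.28) = 11.5 V.
With the supply zeroed, R_s and R_g appear in parallel from the tap: R_th = R_s‖R_g = (6.05 × 3.28)/9.330 = 2.13 kΩ.

V_th = 11.5 V, R_th = 2.13 kΩ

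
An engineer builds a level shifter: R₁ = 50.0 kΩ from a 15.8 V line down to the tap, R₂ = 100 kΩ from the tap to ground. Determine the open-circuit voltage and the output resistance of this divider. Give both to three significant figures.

V_th is the open-circuit tap voltage: 15.8 × 100/(50.0 + 100) = 10.5 V.
With the supply zeroed, R₁ and R₂ appear in parallel from the tap: R_th = R₁‖R₂ = (50.0 × 100)/150.0 = 33.3 kΩ.

V_th = 10.5 V, R_th = 33.3 kΩ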